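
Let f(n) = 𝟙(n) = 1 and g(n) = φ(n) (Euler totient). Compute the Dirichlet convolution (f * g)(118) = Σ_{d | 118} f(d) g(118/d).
(𝟙 * φ)(118) = 118

Divisors of 118: [1, 2, 59, 118]. For each d | 118:
  d = 1: 𝟙(1) · φ(118/1) = 1 · 58 = 58
  d = 2: 𝟙(2) · φ(118/2) = 1 · 58 = 58
  d = 59: 𝟙(59) · φ(118/59) = 1 · 1 = 1
  d = 118: 𝟙(118) · φ(118/118) = 1 · 1 = 1
Summing: (𝟙 * φ)(118) = 58 + 58 + 1 + 1 = 118.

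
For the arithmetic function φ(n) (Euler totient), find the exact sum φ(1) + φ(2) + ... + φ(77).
Σ_{n ≤ 77} φ(n) = 1832

Compute φ(n) for each 1 ≤ n ≤ 77: φ(1) = 1, φ(2) = 1, φ(3) = 2, φ(4) = 2, φ(5) = 4, φ(6) = 2, φ(7) = 6, φ(8) = 4, φ(9) = 6, φ(10) = 4, φ(11) = 10, φ(12) = 4, φ(13) = 12, φ(14) = 6, φ(15) = 8, φ(16) = 8, φ(17) = 16, φ(18) = 6, φ(19) = 18, φ(20) = 8, φ(21) = 12, φ(22) = 10, φ(23) = 22, φ(24) = 8, φ(25) = 20, φ(26) = 12, φ(27) = 18, φ(28) = 12, φ(29) = 28, φ(30) = 8, φ(31) = 30, φ(32) = 16, φ(33) = 20, φ(34) = 16, φ(35) = 24, φ(36) = 12, φ(37) = 36, φ(38) = 18, φ(39) = 24, φ(40) = 16, φ(41) = 40, φ(42) = 12, φ(43) = 42, φ(44) = 20, φ(45) = 24, φ(46) = 22, φ(47) = 46, φ(48) = 16, φ(49) = 42, φ(50) = 20, φ(51) = 32, φ(52) = 24, φ(53) = 52, φ(54) = 18, φ(55) = 40, φ(56) = 24, φ(57) = 36, φ(58) = 28, φ(59) = 58, φ(60) = 16, φ(61) = 60, φ(62) = 30, φ(63) = 36, φ(64) = 32, φ(65) = 48, φ(66) = 20, φ(67) = 66, φ(68) = 32, φ(69) = 44, φ(70) = 24, φ(71) = 70, φ(72) = 24, φ(73) = 72, φ(74) = 36, φ(75) = 40, φ(76) = 36, φ(77) = 60. Summing all 77 values: 1832. (Average order: Σ_{n ≤ x} φ(n) ~ (3/π²) x². For x = 77, (3/π²)·77² ≈ 1802.20.)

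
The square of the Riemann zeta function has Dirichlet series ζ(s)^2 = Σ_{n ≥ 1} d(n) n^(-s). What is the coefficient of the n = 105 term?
d(105) = 8

ζ(s)^2 = (Σ 1/m^s)(Σ 1/k^s). The coefficient of 1/n^s in the product is the number of ordered pairs (m, k) with mk = n, which equals d(n). For n = 105, divisors are [1, 3, 5, 7, 15, 21, 35, 105], so d(105) = 8.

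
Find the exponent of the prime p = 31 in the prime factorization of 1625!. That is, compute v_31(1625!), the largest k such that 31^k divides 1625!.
v_31(1625!) = 53

Legendre's formula: v_p(n!) = Σ_{k ≥ 1} ⌊n / p^k⌋. For p = 31, n = 1625, the terms are:
  ⌊1625/31^1⌋ = ⌊1625/31⌋ = 52
  ⌊1625/31^2⌋ = ⌊1625/961⌋ = 1
(the next term ⌊1625/31^3⌋ = 0, terminating the sum). Summing: v_31(1625!) = 52 + 1 = 53.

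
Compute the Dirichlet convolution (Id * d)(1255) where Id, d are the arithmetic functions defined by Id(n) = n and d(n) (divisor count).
(Id * d)(1255) = 1771

Divisors of 1255: [1, 5, 251, 1255]. For each d | 1255:
  d = 1: Id(1) · d(1255/1) = 1 · 4 = 4
  d = 5: Id(5) · d(1255/5) = 5 · 2 = 10
  d = 251: Id(251) · d(1255/251) = 251 · 2 = 502
  d = 1255: Id(1255) · d(1255/1255) = 1255 · 1 = 1255
Summing: (Id * d)(1255) = 4 + 10 + 502 + 1255 = 1771.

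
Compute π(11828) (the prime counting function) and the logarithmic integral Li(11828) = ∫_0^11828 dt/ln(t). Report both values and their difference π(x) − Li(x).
π(11828) = 1418;  Li(11828) ≈ 1442.77;  π(x) − Li(x) ≈ -24.77.

Direct count of primes ≤ 11828 gives π(11828) = 1418. Numerical evaluation of the logarithmic integral gives Li(11828) ≈ 1442.77. The difference π(x) − Li(x) ≈ -24.77 is typically negative for small/moderate x (Li(x) overestimates), though Littlewood's theorem shows this sign changes infinitely often.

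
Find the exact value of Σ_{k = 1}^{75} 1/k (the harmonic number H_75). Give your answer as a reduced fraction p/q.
H_75 = 670758981768141571449624262218133/136851726813476721146087646859200

Direct summation: H_75 = 1 + 1/2 + ... + 1/75. The least common denominator is lcm(1, ..., 75) = 410555180440430163438262940577600; over this denominator the numerator is 410555180440430163438262940577600 + 205277590220215081719131470288800 + 136851726813476721146087646859200 + 102638795110107540859565735144400 + 82111036088086032687652588115520 + 68425863406738360573043823429600 + 58650740062918594776894705796800 + 51319397555053770429782867572200 + 45617242271158907048695882286400 + 41055518044043016343826294057760 + 37323198221857287585296630961600 + 34212931703369180286521911714800 + 31581167726186935649097149275200 + 29325370031459297388447352898400 + 27370345362695344229217529371840 + 25659698777526885214891433786100 + 24150304731790009614015467092800 + 22808621135579453524347941143200 + 21608167391601587549382260030400 + 20527759022021508171913147028880 + 19550246687639531592298235265600 + 18661599110928643792648315480800 + 17850225236540441888620127851200 + 17106465851684590143260955857400 + 16422207217617206537530517623104 + 15790583863093467824548574637600 + 15205747423719635682898627428800 + 14662685015729648694223676449200 + 14157075187601040118560791054400 + 13685172681347672114608764685920 + 13243715498078392368976223889600 + 12829849388763442607445716893050 + 12441066073952429195098876987200 + 12075152365895004807007733546400 + 11730148012583718955378941159360 + 11404310567789726762173970571600 + 11096085957849463876709809204800 + 10804083695800793774691130015200 + 10527055908728978549699049758400 + 10263879511010754085956573514440 + 10013540986351955205811291233600 + 9775123343819765796149117632800 + 9547794893963492172982859083200 + 9330799555464321896324157740400 + 9123448454231781409739176457280 + 8925112618270220944310063925600 + 8735216605115535392303466820800 + 8553232925842295071630477928700 + 8378677151845513539556386542400 + 8211103608808603268765258811552 + 8050101577263336538005155697600 + 7895291931546733912274287318800 + 7746324159253399310155904539200 + 7602873711859817841449313714400 + 7464639644371457517059326192320 + 7331342507864824347111838224600 + 7202722463867195849794086676800 + 7078537593800520059280395527200 + 6958562380346273956580727806400 + 6842586340673836057304382342960 + 6730412794105412515381359681600 + 6621857749039196184488111944800 + 6516748895879843864099411755200 + 6414924694381721303722858446525 + 6316233545237387129819429855040 + 6220533036976214597549438493600 + 6127689260304927812511387172800 + 6037576182947502403503866773200 + 5950075078846813962873375950400 + 5865074006291859477689470579680 + 5782467330146903710398069585600 + 5702155283894863381086985285800 + 5624043567677125526551547131200 + 5548042978924731938354904602400 + 5474069072539068845843505874368 = 2012276945304424714348872786654399, so H_75 = 2012276945304424714348872786654399/410555180440430163438262940577600; reducing by gcd(2012276945304424714348872786654399, 410555180440430163438262940577600) = 3 gives 670758981768141571449624262218133/136851726813476721146087646859200 ≈ 4.90136. (The PNT-adjacent estimate ln(75) + γ ≈ 4.89470 matches within O(1/n).)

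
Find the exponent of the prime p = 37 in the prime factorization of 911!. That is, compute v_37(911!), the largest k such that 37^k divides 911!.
v_37(911!) = 24

Legendre's formula: v_p(n!) = Σ_{k ≥ 1} ⌊n / p^k⌋. For p = 37, n = 911, the terms are:
  ⌊911/37^1⌋ = ⌊911/37⌋ = 24
(the next term ⌊911/37^2⌋ = 0, terminating the sum). Summing: v_37(911!) = 24 = 24.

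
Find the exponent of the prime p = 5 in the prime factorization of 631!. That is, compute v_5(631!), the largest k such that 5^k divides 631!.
v_5(631!) = 157

Legendre's formula: v_p(n!) = Σ_{k ≥ 1} ⌊n / p^k⌋. For p = 5, n = 631, the terms are:
  ⌊631/5^1⌋ = ⌊631/5⌋ = 126
  ⌊631/5^2⌋ = ⌊631/25⌋ = 25
  ⌊631/5^3⌋ = ⌊631/125⌋ = 5
  ⌊631/5^4⌋ = ⌊631/625⌋ = 1
(the next term ⌊631/5^5⌋ = 0, terminating the sum). Summing: v_5(631!) = 126 + 25 + 5 + 1 = 157.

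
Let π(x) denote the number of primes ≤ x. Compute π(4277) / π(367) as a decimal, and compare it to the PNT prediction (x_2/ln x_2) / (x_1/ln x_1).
π(4277)/π(367) = 587/73 ≈ 8.0411;  PNT prediction ≈ 8.2312.

π(367) = 73 and π(4277) = 587, so π(4277)/π(367) ≈ 8.0411. The PNT-predicted ratio is (4277/ln(4277)) / (367/ln(367)) ≈ 8.2312. The two agree to within a few percent, as expected.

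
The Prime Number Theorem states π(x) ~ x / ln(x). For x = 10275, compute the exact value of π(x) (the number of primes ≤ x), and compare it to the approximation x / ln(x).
π(10275) = 1261;  x/ln(x) ≈ 1112.32;  relative error ≈ 11.79%.

Directly count primes up to 10275: π(10275) = 1261. The PNT approximation gives 10275/ln(10275) ≈ 10275/9.23747 ≈ 1112.32. Relative error (π(x) − x/ln(x)) / π(x) ≈ 11.79%; the approximation is known to undercount slightly (Li(x) is a better estimate).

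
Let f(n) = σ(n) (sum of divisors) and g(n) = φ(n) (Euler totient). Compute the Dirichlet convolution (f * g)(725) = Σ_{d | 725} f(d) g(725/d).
(σ * φ)(725) = 4350

Divisors of 725: [1, 5, 25, 29, 145, 725]. For each d | 725:
  d = 1: σ(1) · φ(725/1) = 1 · 560 = 560
  d = 5: σ(5) · φ(725/5) = 6 · 112 = 672
  d = 25: σ(25) · φ(725/25) = 31 · 28 = 868
  d = 29: σ(29) · φ(725/29) = 30 · 20 = 600
  d = 145: σ(145) · φ(725/145) = 180 · 4 = 720
  d = 725: σ(725) · φ(725/725) = 930 · 1 = 930
Summing: (σ * φ)(725) = 560 + 672 + 868 + 600 + 720 + 930 = 4350.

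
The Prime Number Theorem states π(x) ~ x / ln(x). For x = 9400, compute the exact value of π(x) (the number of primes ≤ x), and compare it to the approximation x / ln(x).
π(9400) = 1162;  x/ln(x) ≈ 1027.49;  relative error ≈ 11.58%.

Directly count primes up to 9400: π(9400) = 1162. The PNT approximation gives 9400/ln(9400) ≈ 9400/9.14846 ≈ 1027.49. Relative error (π(x) − x/ln(x)) / π(x) ≈ 11.58%; the approximation is known to undercount slightly (Li(x) is a better estimate).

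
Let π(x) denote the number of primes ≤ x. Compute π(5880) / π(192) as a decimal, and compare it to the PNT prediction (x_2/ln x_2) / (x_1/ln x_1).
π(5880)/π(192) = 774/43 ≈ 18.0000;  PNT prediction ≈ 18.5511.

π(192) = 43 and π(5880) = 774, so π(5880)/π(192) ≈ 18.0000. The PNT-predicted ratio is (5880/ln(5880)) / (192/ln(192)) ≈ 18.5511. The two agree to within a few percent, as expected.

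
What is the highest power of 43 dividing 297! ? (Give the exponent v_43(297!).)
v_43(297!) = 6

Legendre's formula: v_p(n!) = Σ_{k ≥ 1} ⌊n / p^k⌋. For p = 43, n = 297, the terms are:
  ⌊297/43^1⌋ = ⌊297/43⌋ = 6
(the next term ⌊297/43^2⌋ = 0, terminating the sum). Summing: v_43(297!) = 6 = 6.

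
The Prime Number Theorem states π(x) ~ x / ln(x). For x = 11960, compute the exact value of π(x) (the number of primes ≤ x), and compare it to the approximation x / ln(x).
π(11960) = 1434;  x/ln(x) ≈ 1273.79;  relative error ≈ 11.17%.

Directly count primes up to 11960: π(11960) = 1434. The PNT approximation gives 11960/ln(11960) ≈ 11960/9.38932 ≈ 1273.79. Relative error (π(x) − x/ln(x)) / π(x) ≈ 11.17%; the approximation is known to undercount slightly (Li(x) is a better estimate).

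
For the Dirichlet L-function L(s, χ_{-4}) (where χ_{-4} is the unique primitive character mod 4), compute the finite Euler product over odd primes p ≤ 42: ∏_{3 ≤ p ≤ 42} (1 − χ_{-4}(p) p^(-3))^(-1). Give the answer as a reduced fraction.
∏ = 317583502136600214370347226405/327754858760764671044087709696

The odd primes p ≤ 42 are [3, 5, 7, 11, 13, 17, 19, 23, 29, 31, 37, 41]. For each, χ(p) = 1 if p ≡ 1 mod 4, χ(p) = −1 if p ≡ 3 mod 4. Taking (1 − χ(p)/p^3)^(-1) = p^3/(p^3 − χ(p)): (1 − (-1)/3^3)^(-1) · (1 − (1)/5^3)^(-1) · (1 − (-1)/7^3)^(-1) · (1 − (-1)/11^3)^(-1) · (1 − (1)/13^3)^(-1) · (1 − (1)/17^3)^(-1) · (1 − (-1)/19^3)^(-1) · (1 − (-1)/23^3)^(-1) · (1 − (1)/29^3)^(-1) · (1 − (-1)/31^3)^(-1) · (1 − (1)/37^3)^(-1) · (1 − (1)/41^3)^(-1) = 317583502136600214370347226405/327754858760764671044087709696.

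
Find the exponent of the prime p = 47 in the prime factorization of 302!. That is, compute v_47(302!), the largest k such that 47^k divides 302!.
v_47(302!) = 6

Legendre's formula: v_p(n!) = Σ_{k ≥ 1} ⌊n / p^k⌋. For p = 47, n = 302, the terms are:
  ⌊302/47^1⌋ = ⌊302/47⌋ = 6
(the next term ⌊302/47^2⌋ = 0, terminating the sum). Summing: v_47(302!) = 6 = 6.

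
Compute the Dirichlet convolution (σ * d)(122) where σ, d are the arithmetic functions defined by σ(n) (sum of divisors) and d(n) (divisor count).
(σ * d)(122) = 320

Divisors of 122: [1, 2, 61, 122]. For each d | 122:
  d = 1: σ(1) · d(122/1) = 1 · 4 = 4
  d = 2: σ(2) · d(122/2) = 3 · 2 = 6
  d = 61: σ(61) · d(122/61) = 62 · 2 = 124
  d = 122: σ(122) · d(122/122) = 186 · 1 = 186
Summing: (σ * d)(122) = 4 + 6 + 124 + 186 = 320.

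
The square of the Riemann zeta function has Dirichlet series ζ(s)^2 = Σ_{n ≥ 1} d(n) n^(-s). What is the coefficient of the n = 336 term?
d(336) = 20

ζ(s)^2 = (Σ 1/m^s)(Σ 1/k^s). The coefficient of 1/n^s in the product is the number of ordered pairs (m, k) with mk = n, which equals d(n). For n = 336, divisors are [1, 2, 3, 4, 6, 7, 8, 12, 14, 16, 21, 24, 28, 42, 48, 56, 84, 112, 168, 336], so d(336) = 20.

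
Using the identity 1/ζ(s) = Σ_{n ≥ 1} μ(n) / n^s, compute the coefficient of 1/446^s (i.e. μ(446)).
μ(446) = 1

Factor n = 446 = 2 · 223. μ(n) = 0 if any exponent ≥ 2 (not squarefree); otherwise μ(n) = (−1)^{ω(n)} where ω(n) is the number of distinct prime factors. Applying: μ(446) = 1.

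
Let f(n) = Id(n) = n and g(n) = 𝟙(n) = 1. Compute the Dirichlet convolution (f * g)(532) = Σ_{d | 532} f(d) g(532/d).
(Id * 𝟙)(532) = 1120

Divisors of 532: [1, 2, 4, 7, 14, 19, 28, 38, 76, 133, 266, 532]. For each d | 532:
  d = 1: Id(1) · 𝟙(532/1) = 1 · 1 = 1
  d = 2: Id(2) · 𝟙(532/2) = 2 · 1 = 2
  d = 4: Id(4) · 𝟙(532/4) = 4 · 1 = 4
  d = 7: Id(7) · 𝟙(532/7) = 7 · 1 = 7
  d = 14: Id(14) · 𝟙(532/14) = 14 · 1 = 14
  d = 19: Id(19) · 𝟙(532/19) = 19 · 1 = 19
  d = 28: Id(28) · 𝟙(532/28) = 28 · 1 = 28
  d = 38: Id(38) · 𝟙(532/38) = 38 · 1 = 38
  d = 76: Id(76) · 𝟙(532/76) = 76 · 1 = 76
  d = 133: Id(133) · 𝟙(532/133) = 133 · 1 = 133
  d = 266: Id(266) · 𝟙(532/266) = 266 · 1 = 266
  d = 532: Id(532) · 𝟙(532/532) = 532 · 1 = 532
Summing: (Id * 𝟙)(532) = 1 + 2 + 4 + 7 + 14 + 19 + 28 + 38 + 76 + 133 + 266 + 532 = 1120.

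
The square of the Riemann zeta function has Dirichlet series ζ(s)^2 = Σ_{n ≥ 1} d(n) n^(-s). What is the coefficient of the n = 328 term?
d(328) = 8

ζ(s)^2 = (Σ 1/m^s)(Σ 1/k^s). The coefficient of 1/n^s in the product is the number of ordered pairs (m, k) with mk = n, which equals d(n). For n = 328, divisors are [1, 2, 4, 8, 41, 82, 164, 328], so d(328) = 8.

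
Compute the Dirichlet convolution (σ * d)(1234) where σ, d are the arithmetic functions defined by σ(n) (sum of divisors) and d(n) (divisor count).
(σ * d)(1234) = 3100

Divisors of 1234: [1, 2, 617, 1234]. For each d | 1234:
  d = 1: σ(1) · d(1234/1) = 1 · 4 = 4
  d = 2: σ(2) · d(1234/2) = 3 · 2 = 6
  d = 617: σ(617) · d(1234/617) = 618 · 2 = 1236
  d = 1234: σ(1234) · d(1234/1234) = 1854 · 1 = 1854
Summing: (σ * d)(1234) = 4 + 6 + 1236 + 1854 = 3100.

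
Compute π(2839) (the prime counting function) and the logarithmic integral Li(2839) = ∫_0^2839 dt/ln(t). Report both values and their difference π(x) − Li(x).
π(2839) = 412;  Li(2839) ≈ 422.58;  π(x) − Li(x) ≈ -10.58.

Direct count of primes ≤ 2839 gives π(2839) = 412. Numerical evaluation of the logarithmic integral gives Li(2839) ≈ 422.58. The difference π(x) − Li(x) ≈ -10.58 is typically negative for small/moderate x (Li(x) overestimates), though Littlewood's theorem shows this sign changes infinitely often.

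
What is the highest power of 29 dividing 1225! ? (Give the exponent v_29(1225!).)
v_29(1225!) = 43

Legendre's formula: v_p(n!) = Σ_{k ≥ 1} ⌊n / p^k⌋. For p = 29, n = 1225, the terms are:
  ⌊1225/29^1⌋ = ⌊1225/29⌋ = 42
  ⌊1225/29^2⌋ = ⌊1225/841⌋ = 1
(the next term ⌊1225/29^3⌋ = 0, terminating the sum). Summing: v_29(1225!) = 42 + 1 = 43.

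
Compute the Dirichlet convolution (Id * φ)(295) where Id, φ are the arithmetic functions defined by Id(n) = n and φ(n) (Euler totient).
(Id * φ)(295) = 1053

Divisors of 295: [1, 5, 59, 295]. For each d | 295:
  d = 1: Id(1) · φ(295/1) = 1 · 232 = 232
  d = 5: Id(5) · φ(295/5) = 5 · 58 = 290
  d = 59: Id(59) · φ(295/59) = 59 · 4 = 236
  d = 295: Id(295) · φ(295/295) = 295 · 1 = 295
Summing: (Id * φ)(295) = 232 + 290 + 236 + 295 = 1053.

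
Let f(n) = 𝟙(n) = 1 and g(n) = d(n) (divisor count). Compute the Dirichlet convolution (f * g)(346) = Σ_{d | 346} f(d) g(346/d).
(𝟙 * d)(346) = 9

Divisors of 346: [1, 2, 173, 346]. For each d | 346:
  d = 1: 𝟙(1) · d(346/1) = 1 · 4 = 4
  d = 2: 𝟙(2) · d(346/2) = 1 · 2 = 2
  d = 173: 𝟙(173) · d(346/173) = 1 · 2 = 2
  d = 346: 𝟙(346) · d(346/346) = 1 · 1 = 1
Summing: (𝟙 * d)(346) = 4 + 2 + 2 + 1 = 9.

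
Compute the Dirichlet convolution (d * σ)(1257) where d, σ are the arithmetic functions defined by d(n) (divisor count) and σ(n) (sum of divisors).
(d * σ)(1257) = 2532

Divisors of 1257: [1, 3, 419, 1257]. For each d | 1257:
  d = 1: d(1) · σ(1257/1) = 1 · 1680 = 1680
  d = 3: d(3) · σ(1257/3) = 2 · 420 = 840
  d = 419: d(419) · σ(1257/419) = 2 · 4 = 8
  d = 1257: d(1257) · σ(1257/1257) = 4 · 1 = 4
Summing: (d * σ)(1257) = 1680 + 840 + 8 + 4 = 2532.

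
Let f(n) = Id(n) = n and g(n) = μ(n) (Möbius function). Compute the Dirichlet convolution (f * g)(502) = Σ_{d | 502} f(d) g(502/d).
(Id * μ)(502) = 250

Divisors of 502: [1, 2, 251, 502]. For each d | 502:
  d = 1: Id(1) · μ(502/1) = 1 · 1 = 1
  d = 2: Id(2) · μ(502/2) = 2 · -1 = -2
  d = 251: Id(251) · μ(502/251) = 251 · -1 = -251
  d = 502: Id(502) · μ(502/502) = 502 · 1 = 502
Summing: (Id * μ)(502) = 1 + -2 + -251 + 502 = 250.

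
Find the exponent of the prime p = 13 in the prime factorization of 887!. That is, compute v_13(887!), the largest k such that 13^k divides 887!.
v_13(887!) = 73

Legendre's formula: v_p(n!) = Σ_{k ≥ 1} ⌊n / p^k⌋. For p = 13, n = 887, the terms are:
  ⌊887/13^1⌋ = ⌊887/13⌋ = 68
  ⌊887/13^2⌋ = ⌊887/169⌋ = 5
(the next term ⌊887/13^3⌋ = 0, terminating the sum). Summing: v_13(887!) = 68 + 5 = 73.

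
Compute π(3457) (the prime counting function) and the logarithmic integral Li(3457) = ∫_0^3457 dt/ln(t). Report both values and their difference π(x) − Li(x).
π(3457) = 483;  Li(3457) ≈ 499.33;  π(x) − Li(x) ≈ -16.33.

Direct count of primes ≤ 3457 gives π(3457) = 483. Numerical evaluation of the logarithmic integral gives Li(3457) ≈ 499.33. The difference π(x) − Li(x) ≈ -16.33 is typically negative for small/moderate x (Li(x) overestimates), though Littlewood's theorem shows this sign changes infinitely often.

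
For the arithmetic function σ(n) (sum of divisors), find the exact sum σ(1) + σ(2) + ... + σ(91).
Σ_{n ≤ 91} σ(n) = 6845

Compute σ(n) for each 1 ≤ n ≤ 91: σ(1) = 1, σ(2) = 3, σ(3) = 4, σ(4) = 7, σ(5) = 6, σ(6) = 12, σ(7) = 8, σ(8) = 15, σ(9) = 13, σ(10) = 18, σ(11) = 12, σ(12) = 28, σ(13) = 14, σ(14) = 24, σ(15) = 24, σ(16) = 31, σ(17) = 18, σ(18) = 39, σ(19) = 20, σ(20) = 42, σ(21) = 32, σ(22) = 36, σ(23) = 24, σ(24) = 60, σ(25) = 31, σ(26) = 42, σ(27) = 40, σ(28) = 56, σ(29) = 30, σ(30) = 72, σ(31) = 32, σ(32) = 63, σ(33) = 48, σ(34) = 54, σ(35) = 48, σ(36) = 91, σ(37) = 38, σ(38) = 60, σ(39) = 56, σ(40) = 90, σ(41) = 42, σ(42) = 96, σ(43) = 44, σ(44) = 84, σ(45) = 78, σ(46) = 72, σ(47) = 48, σ(48) = 124, σ(49) = 57, σ(50) = 93, σ(51) = 72, σ(52) = 98, σ(53) = 54, σ(54) = 120, σ(55) = 72, σ(56) = 120, σ(57) = 80, σ(58) = 90, σ(59) = 60, σ(60) = 168, σ(61) = 62, σ(62) = 96, σ(63) = 104, σ(64) = 127, σ(65) = 84, σ(66) = 144, σ(67) = 68, σ(68) = 126, σ(69) = 96, σ(70) = 144, σ(71) = 72, σ(72) = 195, σ(73) = 74, σ(74) = 114, σ(75) = 124, σ(76) = 140, σ(77) = 96, σ(78) = 168, σ(79) = 80, σ(80) = 186, σ(81) = 121, σ(82) = 126, σ(83) = 84, σ(84) = 224, σ(85) = 108, σ(86) = 132, σ(87) = 120, σ(88) = 180, σ(89) = 90, σ(90) = 234, σ(91) = 112. Summing all 91 values: 6845. (Average order: Σ_{n ≤ x} σ(n) ~ (π²/12) x². For x = 91, (π²/12)·91² ≈ 6810.85.)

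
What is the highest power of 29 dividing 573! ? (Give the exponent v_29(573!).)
v_29(573!) = 19

Legendre's formula: v_p(n!) = Σ_{k ≥ 1} ⌊n / p^k⌋. For p = 29, n = 573, the terms are:
  ⌊573/29^1⌋ = ⌊573/29⌋ = 19
(the next term ⌊573/29^2⌋ = 0, terminating the sum). Summing: v_29(573!) = 19 = 19.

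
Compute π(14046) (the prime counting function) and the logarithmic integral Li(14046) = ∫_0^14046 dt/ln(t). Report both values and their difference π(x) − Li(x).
π(14046) = 1656;  Li(14046) ≈ 1677.08;  π(x) − Li(x) ≈ -21.08.

Direct count of primes ≤ 14046 gives π(14046) = 1656. Numerical evaluation of the logarithmic integral gives Li(14046) ≈ 1677.08. The difference π(x) − Li(x) ≈ -21.08 is typically negative for small/moderate x (Li(x) overestimates), though Littlewood's theorem shows this sign changes infinitely often.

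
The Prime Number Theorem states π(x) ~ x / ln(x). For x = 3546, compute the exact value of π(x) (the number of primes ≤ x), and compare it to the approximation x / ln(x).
π(3546) = 496;  x/ln(x) ≈ 433.84;  relative error ≈ 12.53%.

Directly count primes up to 3546: π(3546) = 496. The PNT approximation gives 3546/ln(3546) ≈ 3546/8.17358 ≈ 433.84. Relative error (π(x) − x/ln(x)) / π(x) ≈ 12.53%; the approximation is known to undercount slightly (Li(x) is a better estimate).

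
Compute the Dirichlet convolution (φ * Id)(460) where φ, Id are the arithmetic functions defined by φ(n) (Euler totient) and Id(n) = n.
(φ * Id)(460) = 3240

Divisors of 460: [1, 2, 4, 5, 10, 20, 23, 46, 92, 115, 230, 460]. For each d | 460:
  d = 1: φ(1) · Id(460/1) = 1 · 460 = 460
  d = 2: φ(2) · Id(460/2) = 1 · 230 = 230
  d = 4: φ(4) · Id(460/4) = 2 · 115 = 230
  d = 5: φ(5) · Id(460/5) = 4 · 92 = 368
  d = 10: φ(10) · Id(460/10) = 4 · 46 = 184
  d = 20: φ(20) · Id(460/20) = 8 · 23 = 184
  d = 23: φ(23) · Id(460/23) = 22 · 20 = 440
  d = 46: φ(46) · Id(460/46) = 22 · 10 = 220
  d = 92: φ(92) · Id(460/92) = 44 · 5 = 220
  d = 115: φ(115) · Id(460/115) = 88 · 4 = 352
  d = 230: φ(230) · Id(460/230) = 88 · 2 = 176
  d = 460: φ(460) · Id(460/460) = 176 · 1 = 176
Summing: (φ * Id)(460) = 460 + 230 + 230 + 368 + 184 + 184 + 440 + 220 + 220 + 352 + 176 + 176 = 3240.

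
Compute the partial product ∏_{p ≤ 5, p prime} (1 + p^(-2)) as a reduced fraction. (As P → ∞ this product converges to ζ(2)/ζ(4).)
∏ = 13/9

The primes p ≤ 5 are [2, 3, 5]. For each, (1 + 1/p^2) = (p^2 + 1)/p^2. Multiplying these fractions over p ∈ [2, 3, 5] gives 13/9. (In the limit P → ∞ this tends to ζ(2)/ζ(4).)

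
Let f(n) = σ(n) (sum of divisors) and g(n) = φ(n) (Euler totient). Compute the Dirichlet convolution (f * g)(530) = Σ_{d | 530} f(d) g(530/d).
(σ * φ)(530) = 4240

Divisors of 530: [1, 2, 5, 10, 53, 106, 265, 530]. For each d | 530:
  d = 1: σ(1) · φ(530/1) = 1 · 208 = 208
  d = 2: σ(2) · φ(530/2) = 3 · 208 = 624
  d = 5: σ(5) · φ(530/5) = 6 · 52 = 312
  d = 10: σ(10) · φ(530/10) = 18 · 52 = 936
  d = 53: σ(53) · φ(530/53) = 54 · 4 = 216
  d = 106: σ(106) · φ(530/106) = 162 · 4 = 648
  d = 265: σ(265) · φ(530/265) = 324 · 1 = 324
  d = 530: σ(530) · φ(530/530) = 972 · 1 = 972
Summing: (σ * φ)(530) = 208 + 624 + 312 + 936 + 216 + 648 + 324 + 972 = 4240.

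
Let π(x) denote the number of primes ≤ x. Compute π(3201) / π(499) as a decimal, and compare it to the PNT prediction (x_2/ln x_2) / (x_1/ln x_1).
π(3201)/π(499) = 452/95 ≈ 4.7579;  PNT prediction ≈ 4.9376.

π(499) = 95 and π(3201) = 452, so π(3201)/π(499) ≈ 4.7579. The PNT-predicted ratio is (3201/ln(3201)) / (499/ln(499)) ≈ 4.9376. The two agree to within a few percent, as expected.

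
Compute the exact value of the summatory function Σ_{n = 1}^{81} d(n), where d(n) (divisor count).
Σ_{n ≤ 81} d(n) = 373

Compute d(n) for each 1 ≤ n ≤ 81: d(1) = 1, d(2) = 2, d(3) = 2, d(4) = 3, d(5) = 2, d(6) = 4, d(7) = 2, d(8) = 4, d(9) = 3, d(10) = 4, d(11) = 2, d(12) = 6, d(13) = 2, d(14) = 4, d(15) = 4, d(16) = 5, d(17) = 2, d(18) = 6, d(19) = 2, d(20) = 6, d(21) = 4, d(22) = 4, d(23) = 2, d(24) = 8, d(25) = 3, d(26) = 4, d(27) = 4, d(28) = 6, d(29) = 2, d(30) = 8, d(31) = 2, d(32) = 6, d(33) = 4, d(34) = 4, d(35) = 4, d(36) = 9, d(37) = 2, d(38) = 4, d(39) = 4, d(40) = 8, d(41) = 2, d(42) = 8, d(43) = 2, d(44) = 6, d(45) = 6, d(46) = 4, d(47) = 2, d(48) = 10, d(49) = 3, d(50) = 6, d(51) = 4, d(52) = 6, d(53) = 2, d(54) = 8, d(55) = 4, d(56) = 8, d(57) = 4, d(58) = 4, d(59) = 2, d(60) = 12, d(61) = 2, d(62) = 4, d(63) = 6, d(64) = 7, d(65) = 4, d(66) = 8, d(67) = 2, d(68) = 6, d(69) = 4, d(70) = 8, d(71) = 2, d(72) = 12, d(73) = 2, d(74) = 4, d(75) = 6, d(76) = 6, d(77) = 4, d(78) = 8, d(79) = 2, d(80) = 10, d(81) = 5. Summing all 81 values: 373. (Dirichlet's divisor formula: Σ_{n ≤ x} d(n) = x ln(x) + (2γ − 1) x + O(√x). For x = 81, the asymptotic estimate is ≈ 368.46.)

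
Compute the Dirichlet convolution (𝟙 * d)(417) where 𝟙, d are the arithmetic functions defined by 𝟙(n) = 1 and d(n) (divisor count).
(𝟙 * d)(417) = 9

Divisors of 417: [1, 3, 139, 417]. For each d | 417:
  d = 1: 𝟙(1) · d(417/1) = 1 · 4 = 4
  d = 3: 𝟙(3) · d(417/3) = 1 · 2 = 2
  d = 139: 𝟙(139) · d(417/139) = 1 · 2 = 2
  d = 417: 𝟙(417) · d(417/417) = 1 · 1 = 1
Summing: (𝟙 * d)(417) = 4 + 2 + 2 + 1 = 9.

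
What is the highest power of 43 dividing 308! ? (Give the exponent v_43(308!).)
v_43(308!) = 7

Legendre's formula: v_p(n!) = Σ_{k ≥ 1} ⌊n / p^k⌋. For p = 43, n = 308, the terms are:
  ⌊308/43^1⌋ = ⌊308/43⌋ = 7
(the next term ⌊308/43^2⌋ = 0, terminating the sum). Summing: v_43(308!) = 7 = 7.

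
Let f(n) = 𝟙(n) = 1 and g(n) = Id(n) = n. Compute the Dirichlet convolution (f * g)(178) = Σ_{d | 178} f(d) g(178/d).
(𝟙 * Id)(178) = 270

Divisors of 178: [1, 2, 89, 178]. For each d | 178:
  d = 1: 𝟙(1) · Id(178/1) = 1 · 178 = 178
  d = 2: 𝟙(2) · Id(178/2) = 1 · 89 = 89
  d = 89: 𝟙(89) · Id(178/89) = 1 · 2 = 2
  d = 178: 𝟙(178) · Id(178/178) = 1 · 1 = 1
Summing: (𝟙 * Id)(178) = 178 + 89 + 2 + 1 = 270.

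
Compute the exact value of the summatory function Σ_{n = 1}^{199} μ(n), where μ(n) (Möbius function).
Σ_{n ≤ 199} μ(n) = -8

Compute μ(n) for each 1 ≤ n ≤ 199: μ(1) = 1, μ(2) = -1, μ(3) = -1, μ(4) = 0, μ(5) = -1, μ(6) = 1, μ(7) = -1, μ(8) = 0, μ(9) = 0, μ(10) = 1, μ(11) = -1, μ(12) = 0, μ(13) = -1, μ(14) = 1, μ(15) = 1, μ(16) = 0, μ(17) = -1, μ(18) = 0, μ(19) = -1, μ(20) = 0, μ(21) = 1, μ(22) = 1, μ(23) = -1, μ(24) = 0, μ(25) = 0, μ(26) = 1, μ(27) = 0, μ(28) = 0, μ(29) = -1, μ(30) = -1, μ(31) = -1, μ(32) = 0, μ(33) = 1, μ(34) = 1, μ(35) = 1, μ(36) = 0, μ(37) = -1, μ(38) = 1, μ(39) = 1, μ(40) = 0, μ(41) = -1, μ(42) = -1, μ(43) = -1, μ(44) = 0, μ(45) = 0, μ(46) = 1, μ(47) = -1, μ(48) = 0, μ(49) = 0, μ(50) = 0, μ(51) = 1, μ(52) = 0, μ(53) = -1, μ(54) = 0, μ(55) = 1, μ(56) = 0, μ(57) = 1, μ(58) = 1, μ(59) = -1, μ(60) = 0, μ(61) = -1, μ(62) = 1, μ(63) = 0, μ(64) = 0, μ(65) = 1, μ(66) = -1, μ(67) = -1, μ(68) = 0, μ(69) = 1, μ(70) = -1, μ(71) = -1, μ(72) = 0, μ(73) = -1, μ(74) = 1, μ(75) = 0, μ(76) = 0, μ(77) = 1, μ(78) = -1, μ(79) = -1, μ(80) = 0, μ(81) = 0, μ(82) = 1, μ(83) = -1, μ(84) = 0, μ(85) = 1, μ(86) = 1, μ(87) = 1, μ(88) = 0, μ(89) = -1, μ(90) = 0, μ(91) = 1, μ(92) = 0, μ(93) = 1, μ(94) = 1, μ(95) = 1, μ(96) = 0, μ(97) = -1, μ(98) = 0, μ(99) = 0, μ(100) = 0, μ(101) = -1, μ(102) = -1, μ(103) = -1, μ(104) = 0, μ(105) = -1, μ(106) = 1, μ(107) = -1, μ(108) = 0, μ(109) = -1, μ(110) = -1, μ(111) = 1, μ(112) = 0, μ(113) = -1, μ(114) = -1, μ(115) = 1, μ(116) = 0, μ(117) = 0, μ(118) = 1, μ(119) = 1, μ(120) = 0, μ(121) = 0, μ(122) = 1, μ(123) = 1, μ(124) = 0, μ(125) = 0, μ(126) = 0, μ(127) = -1, μ(128) = 0, μ(129) = 1, μ(130) = -1, μ(131) = -1, μ(132) = 0, μ(133) = 1, μ(134) = 1, μ(135) = 0, μ(136) = 0, μ(137) = -1, μ(138) = -1, μ(139) = -1, μ(140) = 0, μ(141) = 1, μ(142) = 1, μ(143) = 1, μ(144) = 0, μ(145) = 1, μ(146) = 1, μ(147) = 0, μ(148) = 0, μ(149) = -1, μ(150) = 0, μ(151) = -1, μ(152) = 0, μ(153) = 0, μ(154) = -1, μ(155) = 1, μ(156) = 0, μ(157) = -1, μ(158) = 1, μ(159) = 1, μ(160) = 0, μ(161) = 1, μ(162) = 0, μ(163) = -1, μ(164) = 0, μ(165) = -1, μ(166) = 1, μ(167) = -1, μ(168) = 0, μ(169) = 0, μ(170) = -1, μ(171) = 0, μ(172) = 0, μ(173) = -1, μ(174) = -1, μ(175) = 0, μ(176) = 0, μ(177) = 1, μ(178) = 1, μ(179) = -1, μ(180) = 0, μ(181) = -1, μ(182) = -1, μ(183) = 1, μ(184) = 0, μ(185) = 1, μ(186) = -1, μ(187) = 1, μ(188) = 0, μ(189) = 0, μ(190) = -1, μ(191) = -1, μ(192) = 0, μ(193) = -1, μ(194) = 1, μ(195) = -1, μ(196) = 0, μ(197) = -1, μ(198) = 0, μ(199) = -1. Summing all 199 values: -8. (Mertens function M(x) = Σ_{n ≤ x} μ(n); on average M(x) should be small (PNT ⟺ M(x) = o(x)).)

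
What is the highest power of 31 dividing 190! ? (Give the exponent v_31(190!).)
v_31(190!) = 6

Legendre's formula: v_p(n!) = Σ_{k ≥ 1} ⌊n / p^k⌋. For p = 31, n = 190, the terms are:
  ⌊190/31^1⌋ = ⌊190/31⌋ = 6
(the next term ⌊190/31^2⌋ = 0, terminating the sum). Summing: v_31(190!) = 6 = 6.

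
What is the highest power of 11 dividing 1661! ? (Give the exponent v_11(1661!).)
v_11(1661!) = 165

Legendre's formula: v_p(n!) = Σ_{k ≥ 1} ⌊n / p^k⌋. For p = 11, n = 1661, the terms are:
  ⌊1661/11^1⌋ = ⌊1661/11⌋ = 151
  ⌊1661/11^2⌋ = ⌊1661/121⌋ = 13
  ⌊1661/11^3⌋ = ⌊1661/1331⌋ = 1
(the next term ⌊1661/11^4⌋ = 0, terminating the sum). Summing: v_11(1661!) = 151 + 13 + 1 = 165.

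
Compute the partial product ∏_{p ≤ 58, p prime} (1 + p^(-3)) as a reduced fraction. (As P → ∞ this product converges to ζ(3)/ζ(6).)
∏ = 1193284353855226596885466673602596175872/1009953283877483663098780766542609340885

The primes p ≤ 58 are [2, 3, 5, 7, 11, 13, 17, 19, 23, 29, 31, 37, 41, 43, 47, 53]. For each, (1 + 1/p^3) = (p^3 + 1)/p^3. Multiplying these fractions over p ∈ [2, 3, 5, 7, 11, 13, 17, 19, 23, 29, 31, 37, 41, 43, 47, 53] gives 1193284353855226596885466673602596175872/1009953283877483663098780766542609340885. (In the limit P → ∞ this tends to ζ(3)/ζ(6).)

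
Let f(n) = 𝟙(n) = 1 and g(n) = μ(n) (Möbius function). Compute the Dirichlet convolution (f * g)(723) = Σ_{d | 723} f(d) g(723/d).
(𝟙 * μ)(723) = 0

Divisors of 723: [1, 3, 241, 723]. For each d | 723:
  d = 1: 𝟙(1) · μ(723/1) = 1 · 1 = 1
  d = 3: 𝟙(3) · μ(723/3) = 1 · -1 = -1
  d = 241: 𝟙(241) · μ(723/241) = 1 · -1 = -1
  d = 723: 𝟙(723) · μ(723/723) = 1 · 1 = 1
Summing: (𝟙 * μ)(723) = 1 + -1 + -1 + 1 = 0.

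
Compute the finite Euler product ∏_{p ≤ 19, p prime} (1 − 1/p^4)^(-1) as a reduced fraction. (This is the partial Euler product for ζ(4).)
∏ = 7064087752265346803/6526834216796160000

The primes p ≤ 19 are [2, 3, 5, 7, 11, 13, 17, 19]. For each prime, (1 − 1/p^4)^(-1) = p^4 / (p^4 − 1). The product is (1 − 1/2^4)^(-1), (1 − 1/3^4)^(-1), (1 − 1/5^4)^(-1), (1 − 1/7^4)^(-1), (1 − 1/11^4)^(-1), (1 − 1/13^4)^(-1), (1 − 1/17^4)^(-1), (1 − 1/19^4)^(-1) = ∏ p^4 / (p^4 − 1) = 7064087752265346803/6526834216796160000.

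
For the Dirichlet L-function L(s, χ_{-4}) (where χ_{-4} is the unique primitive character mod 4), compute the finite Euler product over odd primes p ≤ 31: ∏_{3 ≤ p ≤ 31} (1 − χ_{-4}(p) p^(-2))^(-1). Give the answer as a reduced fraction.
∏ = 70163108671177093/76623095660544000

The odd primes p ≤ 31 are [3, 5, 7, 11, 13, 17, 19, 23, 29, 31]. For each, χ(p) = 1 if p ≡ 1 mod 4, χ(p) = −1 if p ≡ 3 mod 4. Taking (1 − χ(p)/p^2)^(-1) = p^2/(p^2 − χ(p)): (1 − (-1)/3^2)^(-1) · (1 − (1)/5^2)^(-1) · (1 − (-1)/7^2)^(-1) · (1 − (-1)/11^2)^(-1) · (1 − (1)/13^2)^(-1) · (1 − (1)/17^2)^(-1) · (1 − (-1)/19^2)^(-1) · (1 − (-1)/23^2)^(-1) · (1 − (1)/29^2)^(-1) · (1 − (-1)/31^2)^(-1) = 70163108671177093/76623095660544000.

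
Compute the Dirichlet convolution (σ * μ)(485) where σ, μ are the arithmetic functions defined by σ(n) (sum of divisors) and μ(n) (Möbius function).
(σ * μ)(485) = 485

Divisors of 485: [1, 5, 97, 485]. For each d | 485:
  d = 1: σ(1) · μ(485/1) = 1 · 1 = 1
  d = 5: σ(5) · μ(485/5) = 6 · -1 = -6
  d = 97: σ(97) · μ(485/97) = 98 · -1 = -98
  d = 485: σ(485) · μ(485/485) = 588 · 1 = 588
Summing: (σ * μ)(485) = 1 + -6 + -98 + 588 = 485.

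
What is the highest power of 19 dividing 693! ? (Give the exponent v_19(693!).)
v_19(693!) = 37

Legendre's formula: v_p(n!) = Σ_{k ≥ 1} ⌊n / p^k⌋. For p = 19, n = 693, the terms are:
  ⌊693/19^1⌋ = ⌊693/19⌋ = 36
  ⌊693/19^2⌋ = ⌊693/361⌋ = 1
(the next term ⌊693/19^3⌋ = 0, terminating the sum). Summing: v_19(693!) = 36 + 1 = 37.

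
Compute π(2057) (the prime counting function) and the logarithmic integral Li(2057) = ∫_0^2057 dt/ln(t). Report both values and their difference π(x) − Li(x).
π(2057) = 310;  Li(2057) ≈ 322.29;  π(x) − Li(x) ≈ -12.29.

Direct count of primes ≤ 2057 gives π(2057) = 310. Numerical evaluation of the logarithmic integral gives Li(2057) ≈ 322.29. The difference π(x) − Li(x) ≈ -12.29 is typically negative for small/moderate x (Li(x) overestimates), though Littlewood's theorem shows this sign changes infinitely often.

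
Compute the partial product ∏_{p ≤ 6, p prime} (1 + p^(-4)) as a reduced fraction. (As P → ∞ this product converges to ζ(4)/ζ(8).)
∏ = 218161/202500

The primes p ≤ 6 are [2, 3, 5]. For each, (1 + 1/p^4) = (p^4 + 1)/p^4. Multiplying these fractions over p ∈ [2, 3, 5] gives 218161/202500. (In the limit P → ∞ this tends to ζ(4)/ζ(8).)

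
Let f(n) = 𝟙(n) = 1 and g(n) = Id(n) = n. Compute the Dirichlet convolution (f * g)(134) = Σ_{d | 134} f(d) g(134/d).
(𝟙 * Id)(134) = 204

Divisors of 134: [1, 2, 67, 134]. For each d | 134:
  d = 1: 𝟙(1) · Id(134/1) = 1 · 134 = 134
  d = 2: 𝟙(2) · Id(134/2) = 1 · 67 = 67
  d = 67: 𝟙(67) · Id(134/67) = 1 · 2 = 2
  d = 134: 𝟙(134) · Id(134/134) = 1 · 1 = 1
Summing: (𝟙 * Id)(134) = 134 + 67 + 2 + 1 = 204.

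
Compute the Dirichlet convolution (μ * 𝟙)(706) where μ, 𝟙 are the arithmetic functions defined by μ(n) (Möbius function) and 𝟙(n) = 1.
(μ * 𝟙)(706) = 0

Divisors of 706: [1, 2, 353, 706]. For each d | 706:
  d = 1: μ(1) · 𝟙(706/1) = 1 · 1 = 1
  d = 2: μ(2) · 𝟙(706/2) = -1 · 1 = -1
  d = 353: μ(353) · 𝟙(706/353) = -1 · 1 = -1
  d = 706: μ(706) · 𝟙(706/706) = 1 · 1 = 1
Summing: (μ * 𝟙)(706) = 1 + -1 + -1 + 1 = 0.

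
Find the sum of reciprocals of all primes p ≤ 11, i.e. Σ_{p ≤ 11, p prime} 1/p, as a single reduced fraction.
Σ 1/p = 2927/2310

π(11) = 5, so the primes ≤ 11 are [2, 3, 5, 7, 11]. Summing 1/p over these primes: 2927/2310 ≈ 1.2671. Mertens estimate ln ln(11) + 0.2615 ≈ 1.1361.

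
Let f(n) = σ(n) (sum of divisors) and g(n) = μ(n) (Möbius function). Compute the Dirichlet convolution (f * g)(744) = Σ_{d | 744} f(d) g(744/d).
(σ * μ)(744) = 744

Divisors of 744: [1, 2, 3, 4, 6, 8, 12, 24, 31, 62, 93, 124, 186, 248, 372, 744]. For each d | 744:
  d = 1: σ(1) · μ(744/1) = 1 · 0 = 0
  d = 2: σ(2) · μ(744/2) = 3 · 0 = 0
  d = 3: σ(3) · μ(744/3) = 4 · 0 = 0
  d = 4: σ(4) · μ(744/4) = 7 · -1 = -7
  d = 6: σ(6) · μ(744/6) = 12 · 0 = 0
  d = 8: σ(8) · μ(744/8) = 15 · 1 = 15
  d = 12: σ(12) · μ(744/12) = 28 · 1 = 28
  d = 24: σ(24) · μ(744/24) = 60 · -1 = -60
  d = 31: σ(31) · μ(744/31) = 32 · 0 = 0
  d = 62: σ(62) · μ(744/62) = 96 · 0 = 0
  d = 93: σ(93) · μ(744/93) = 128 · 0 = 0
  d = 124: σ(124) · μ(744/124) = 224 · 1 = 224
  d = 186: σ(186) · μ(744/186) = 384 · 0 = 0
  d = 248: σ(248) · μ(744/248) = 480 · -1 = -480
  d = 372: σ(372) · μ(744/372) = 896 · -1 = -896
  d = 744: σ(744) · μ(744/744) = 1920 · 1 = 1920
Summing: (σ * μ)(744) = 0 + 0 + 0 + -7 + 0 + 15 + 28 + -60 + 0 + 0 + 0 + 224 + 0 + -480 + -896 + 1920 = 744.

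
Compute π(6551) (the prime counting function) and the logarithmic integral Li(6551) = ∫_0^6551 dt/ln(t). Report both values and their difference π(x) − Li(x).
π(6551) = 846;  Li(6551) ≈ 863.43;  π(x) − Li(x) ≈ -17.43.

Direct count of primes ≤ 6551 gives π(6551) = 846. Numerical evaluation of the logarithmic integral gives Li(6551) ≈ 863.43. The difference π(x) − Li(x) ≈ -17.43 is typically negative for small/moderate x (Li(x) overestimates), though Littlewood's theorem shows this sign changes infinitely often.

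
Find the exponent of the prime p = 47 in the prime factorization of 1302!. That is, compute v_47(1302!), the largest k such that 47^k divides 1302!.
v_47(1302!) = 27

Legendre's formula: v_p(n!) = Σ_{k ≥ 1} ⌊n / p^k⌋. For p = 47, n = 1302, the terms are:
  ⌊1302/47^1⌋ = ⌊1302/47⌋ = 27
(the next term ⌊1302/47^2⌋ = 0, terminating the sum). Summing: v_47(1302!) = 27 = 27.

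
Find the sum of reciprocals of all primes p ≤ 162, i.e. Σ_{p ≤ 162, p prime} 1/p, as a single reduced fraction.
Σ 1/p = 67195167335560670940823020383181530154843058347995389615845419/35375166993717494840635767087951744212057570647889977422429870

π(162) = 37, so the primes ≤ 162 are [2, 3, 5, 7, 11, 13, 17, 19, 23, 29, 31, 37, 41, 43, 47, 53, 59, 61, 67, 71, 73, 79, 83, 89, 97, 101, 103, 107, 109, 113, 127, 131, 137, 139, 149, 151, 157]. Summing 1/p over these primes: 67195167335560670940823020383181530154843058347995389615845419/35375166993717494840635767087951744212057570647889977422429870 ≈ 1.8995. Mertens estimate ln ln(162) + 0.2615 ≈ 1.8883.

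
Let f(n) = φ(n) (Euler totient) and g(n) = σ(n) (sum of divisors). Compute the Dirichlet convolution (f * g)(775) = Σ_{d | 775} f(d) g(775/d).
(φ * σ)(775) = 4650

Divisors of 775: [1, 5, 25, 31, 155, 775]. For each d | 775:
  d = 1: φ(1) · σ(775/1) = 1 · 992 = 992
  d = 5: φ(5) · σ(775/5) = 4 · 192 = 768
  d = 25: φ(25) · σ(775/25) = 20 · 32 = 640
  d = 31: φ(31) · σ(775/31) = 30 · 31 = 930
  d = 155: φ(155) · σ(775/155) = 120 · 6 = 720
  d = 775: φ(775) · σ(775/775) = 600 · 1 = 600
Summing: (φ * σ)(775) = 992 + 768 + 640 + 930 + 720 + 600 = 4650.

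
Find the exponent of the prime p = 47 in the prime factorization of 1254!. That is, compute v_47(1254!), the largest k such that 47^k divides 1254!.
v_47(1254!) = 26

Legendre's formula: v_p(n!) = Σ_{k ≥ 1} ⌊n / p^k⌋. For p = 47, n = 1254, the terms are:
  ⌊1254/47^1⌋ = ⌊1254/47⌋ = 26
(the next term ⌊1254/47^2⌋ = 0, terminating the sum). Summing: v_47(1254!) = 26 = 26.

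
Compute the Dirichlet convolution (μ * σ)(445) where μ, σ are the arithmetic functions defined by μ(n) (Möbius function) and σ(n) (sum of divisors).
(μ * σ)(445) = 445

Divisors of 445: [1, 5, 89, 445]. For each d | 445:
  d = 1: μ(1) · σ(445/1) = 1 · 540 = 540
  d = 5: μ(5) · σ(445/5) = -1 · 90 = -90
  d = 89: μ(89) · σ(445/89) = -1 · 6 = -6
  d = 445: μ(445) · σ(445/445) = 1 · 1 = 1
Summing: (μ * σ)(445) = 540 + -90 + -6 + 1 = 445.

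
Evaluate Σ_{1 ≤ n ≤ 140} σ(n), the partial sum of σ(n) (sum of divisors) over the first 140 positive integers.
Σ_{n ≤ 140} σ(n) = 16207

Compute σ(n) for each 1 ≤ n ≤ 140: σ(1) = 1, σ(2) = 3, σ(3) = 4, σ(4) = 7, σ(5) = 6, σ(6) = 12, σ(7) = 8, σ(8) = 15, σ(9) = 13, σ(10) = 18, σ(11) = 12, σ(12) = 28, σ(13) = 14, σ(14) = 24, σ(15) = 24, σ(16) = 31, σ(17) = 18, σ(18) = 39, σ(19) = 20, σ(20) = 42, σ(21) = 32, σ(22) = 36, σ(23) = 24, σ(24) = 60, σ(25) = 31, σ(26) = 42, σ(27) = 40, σ(28) = 56, σ(29) = 30, σ(30) = 72, σ(31) = 32, σ(32) = 63, σ(33) = 48, σ(34) = 54, σ(35) = 48, σ(36) = 91, σ(37) = 38, σ(38) = 60, σ(39) = 56, σ(40) = 90, σ(41) = 42, σ(42) = 96, σ(43) = 44, σ(44) = 84, σ(45) = 78, σ(46) = 72, σ(47) = 48, σ(48) = 124, σ(49) = 57, σ(50) = 93, σ(51) = 72, σ(52) = 98, σ(53) = 54, σ(54) = 120, σ(55) = 72, σ(56) = 120, σ(57) = 80, σ(58) = 90, σ(59) = 60, σ(60) = 168, σ(61) = 62, σ(62) = 96, σ(63) = 104, σ(64) = 127, σ(65) = 84, σ(66) = 144, σ(67) = 68, σ(68) = 126, σ(69) = 96, σ(70) = 144, σ(71) = 72, σ(72) = 195, σ(73) = 74, σ(74) = 114, σ(75) = 124, σ(76) = 140, σ(77) = 96, σ(78) = 168, σ(79) = 80, σ(80) = 186, σ(81) = 121, σ(82) = 126, σ(83) = 84, σ(84) = 224, σ(85) = 108, σ(86) = 132, σ(87) = 120, σ(88) = 180, σ(89) = 90, σ(90) = 234, σ(91) = 112, σ(92) = 168, σ(93) = 128, σ(94) = 144, σ(95) = 120, σ(96) = 252, σ(97) = 98, σ(98) = 171, σ(99) = 156, σ(100) = 217, σ(101) = 102, σ(102) = 216, σ(103) = 104, σ(104) = 210, σ(105) = 192, σ(106) = 162, σ(107) = 108, σ(108) = 280, σ(109) = 110, σ(110) = 216, σ(111) = 152, σ(112) = 248, σ(113) = 114, σ(114) = 240, σ(115) = 144, σ(116) = 210, σ(117) = 182, σ(118) = 180, σ(119) = 144, σ(120) = 360, σ(121) = 133, σ(122) = 186, σ(123) = 168, σ(124) = 224, σ(125) = 156, σ(126) = 312, σ(127) = 128, σ(128) = 255, σ(129) = 176, σ(130) = 252, σ(131) = 132, σ(132) = 336, σ(133) = 160, σ(134) = 204, σ(135) = 240, σ(136) = 270, σ(137) = 138, σ(138) = 288, σ(139) = 140, σ(140) = 336. Summing all 140 values: 16207. (Average order: Σ_{n ≤ x} σ(n) ~ (π²/12) x². For x = 140, (π²/12)·140² ≈ 16120.35.)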